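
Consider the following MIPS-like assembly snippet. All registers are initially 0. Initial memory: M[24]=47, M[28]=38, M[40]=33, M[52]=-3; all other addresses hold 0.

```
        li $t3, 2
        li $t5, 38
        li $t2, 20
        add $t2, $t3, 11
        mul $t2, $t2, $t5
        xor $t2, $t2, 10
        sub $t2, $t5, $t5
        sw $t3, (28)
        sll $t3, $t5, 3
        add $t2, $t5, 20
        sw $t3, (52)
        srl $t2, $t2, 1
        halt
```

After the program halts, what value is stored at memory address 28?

$t3=2
$t5=38
$t2=20
$t2=2+11=13
$t2=13*38=494
$t2=494^10=484
$t2=38-38=0
sw $t3, (28) → M[28]=2
$t3=38<<3=304
$t2=38+20=58
sw $t3, (52) → M[52]=304
$t2=58>>1=29
halt.

2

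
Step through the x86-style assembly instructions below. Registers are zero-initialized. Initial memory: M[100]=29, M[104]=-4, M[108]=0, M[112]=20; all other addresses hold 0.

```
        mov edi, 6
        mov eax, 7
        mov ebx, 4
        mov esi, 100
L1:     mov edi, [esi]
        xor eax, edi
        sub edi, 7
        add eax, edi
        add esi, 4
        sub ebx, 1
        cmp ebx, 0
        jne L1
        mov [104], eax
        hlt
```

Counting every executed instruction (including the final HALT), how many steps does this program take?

38

after mov edi, 6: edi=6
after mov eax, 7: eax=7
after mov ebx, 4: ebx=4
after mov esi, 100: esi=100
after mov edi, [esi]: edi=M[100]=29
after xor eax, edi: eax=7^29=26
after sub edi, 7: edi=29-7=22
after add eax, edi: eax=26+22=48
after add esi, 4: esi=100+4=104
after sub ebx, 1: ebx=4-1=3
cmp ebx, 0  (cmp 3,0)
jne L1: taken
after mov edi, [esi]: edi=M[104]=-4
after xor eax, edi: eax=48^(-4)=-52
after sub edi, 7: edi=(-4)-7=-11
after add eax, edi: eax=(-52)+(-11)=-63
after add esi, 4: esi=104+4=108
after sub ebx, 1: ebx=3-1=2
cmp ebx, 0  (cmp 2,0)
jne L1: taken
after mov edi, [esi]: edi=M[108]=0
after xor eax, edi: eax=(-63)^0=-63
after sub edi, 7: edi=0-7=-7
after add eax, edi: eax=(-63)+(-7)=-70
after add esi, 4: esi=108+4=112
after sub ebx, 1: ebx=2-1=1
cmp ebx, 0  (cmp 1,0)
jne L1: taken
after mov edi, [esi]: edi=M[112]=20
after xor eax, edi: eax=(-70)^20=-82
after sub edi, 7: edi=20-7=13
after add eax, edi: eax=(-82)+13=-69
after add esi, 4: esi=112+4=116
after sub ebx, 1: ebx=1-1=0
cmp ebx, 0  (cmp 0,0)
jne L1: not taken
mov [104], eax → M[104]=-69
halt.
Total executed instructions: 38.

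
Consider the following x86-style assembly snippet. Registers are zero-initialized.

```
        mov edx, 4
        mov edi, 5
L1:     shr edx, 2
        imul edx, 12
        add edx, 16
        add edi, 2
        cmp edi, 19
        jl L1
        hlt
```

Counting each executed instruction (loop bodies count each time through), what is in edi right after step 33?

15

mov edx, 4 → edx=4
mov edi, 5 → edi=5
shr edx, 2 → edx=4>>2=1
imul edx, 12 → edx=1*12=12
add edx, 16 → edx=12+16=28
add edi, 2 → edi=5+2=7
cmp edi, 19  (cmp 7,19)
jl L1: taken
shr edx, 2 → edx=28>>2=7
imul edx, 12 → edx=7*12=84
add edx, 16 → edx=84+16=100
add edi, 2 → edi=7+2=9
cmp edi, 19  (cmp 9,19)
jl L1: taken
shr edx, 2 → edx=100>>2=25
imul edx, 12 → edx=25*12=300
add edx, 16 → edx=300+16=316
add edi, 2 → edi=9+2=11
cmp edi, 19  (cmp 11,19)
jl L1: taken
shr edx, 2 → edx=316>>2=79
imul edx, 12 → edx=79*12=948
add edx, 16 → edx=948+16=964
add edi, 2 → edi=11+2=13
cmp edi, 19  (cmp 13,19)
jl L1: taken
shr edx, 2 → edx=964>>2=241
imul edx, 12 → edx=241*12=2892
add edx, 16 → edx=2892+16=2908
add edi, 2 → edi=13+2=15
cmp edi, 19  (cmp 15,19)
jl L1: taken
shr edx, 2 → edx=2908>>2=727
After step 33: edi = 15.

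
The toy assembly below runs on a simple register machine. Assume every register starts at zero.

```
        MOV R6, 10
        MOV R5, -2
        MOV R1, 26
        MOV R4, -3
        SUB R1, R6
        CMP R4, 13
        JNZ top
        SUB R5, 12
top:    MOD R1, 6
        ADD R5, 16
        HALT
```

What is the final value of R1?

4

R6=10
R5=-2
R1=26
R4=-3
R1=26-10=16
CMP R4, 13  (cmp -3,13)
JNZ top: taken
R1=16%6=4
R5=(-2)+16=14
halt.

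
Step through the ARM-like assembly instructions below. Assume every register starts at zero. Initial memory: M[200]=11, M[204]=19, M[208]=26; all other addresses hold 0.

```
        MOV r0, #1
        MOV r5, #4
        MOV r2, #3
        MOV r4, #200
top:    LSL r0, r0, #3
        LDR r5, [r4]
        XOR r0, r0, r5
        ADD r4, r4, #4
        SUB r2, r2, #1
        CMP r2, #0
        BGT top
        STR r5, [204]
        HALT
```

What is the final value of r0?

r0=1
r5=4
r2=3
r4=200
r0=1<<3=8
r5=M[200]=11
r0=8^11=3
r4=200+4=204
r2=3-1=2
CMP r2, #0  (cmp 2,0)
BGT top: taken
r0=3<<3=24
r5=M[204]=19
r0=24^19=11
r4=204+4=208
r2=2-1=1
CMP r2, #0  (cmp 1,0)
BGT top: taken
r0=11<<3=88
r5=M[208]=26
r0=88^26=66
r4=208+4=212
r2=1-1=0
CMP r2, #0  (cmp 0,0)
BGT top: not taken
STR r5, [204] → M[204]=26
halt.

66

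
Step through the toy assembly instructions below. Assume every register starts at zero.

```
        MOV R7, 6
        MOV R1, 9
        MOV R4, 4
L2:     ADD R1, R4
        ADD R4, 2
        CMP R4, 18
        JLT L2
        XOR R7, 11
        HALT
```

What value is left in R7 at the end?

13

MOV R7, 6 → R7=6
MOV R1, 9 → R1=9
MOV R4, 4 → R4=4
ADD R1, R4 → R1=9+4=13
ADD R4, 2 → R4=4+2=6
CMP R4, 18  (cmp 6,18)
JLT L2: taken
ADD R1, R4 → R1=13+6=19
ADD R4, 2 → R4=6+2=8
CMP R4, 18  (cmp 8,18)
JLT L2: taken
ADD R1, R4 → R1=19+8=27
ADD R4, 2 → R4=8+2=10
CMP R4, 18  (cmp 10,18)
JLT L2: taken
ADD R1, R4 → R1=27+10=37
ADD R4, 2 → R4=10+2=12
CMP R4, 18  (cmp 12,18)
JLT L2: taken
ADD R1, R4 → R1=37+12=49
ADD R4, 2 → R4=12+2=14
CMP R4, 18  (cmp 14,18)
JLT L2: taken
ADD R1, R4 → R1=49+14=63
ADD R4, 2 → R4=14+2=16
CMP R4, 18  (cmp 16,18)
JLT L2: taken
ADD R1, R4 → R1=63+16=79
ADD R4, 2 → R4=16+2=18
CMP R4, 18  (cmp 18,18)
JLT L2: not taken
XOR R7, 11 → R7=6^11=13
halt.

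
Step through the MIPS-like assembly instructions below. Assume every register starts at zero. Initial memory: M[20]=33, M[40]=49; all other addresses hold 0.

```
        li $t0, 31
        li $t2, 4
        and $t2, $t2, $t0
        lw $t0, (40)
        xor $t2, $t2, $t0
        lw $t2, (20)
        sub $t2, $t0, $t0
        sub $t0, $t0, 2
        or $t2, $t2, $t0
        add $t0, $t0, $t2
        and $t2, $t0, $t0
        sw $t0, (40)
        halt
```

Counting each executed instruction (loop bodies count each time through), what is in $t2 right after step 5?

$t0=31
$t2=4
$t2=4&31=4
$t0=M[40]=49
$t2=4^49=53
After step 5: $t2 = 53.

53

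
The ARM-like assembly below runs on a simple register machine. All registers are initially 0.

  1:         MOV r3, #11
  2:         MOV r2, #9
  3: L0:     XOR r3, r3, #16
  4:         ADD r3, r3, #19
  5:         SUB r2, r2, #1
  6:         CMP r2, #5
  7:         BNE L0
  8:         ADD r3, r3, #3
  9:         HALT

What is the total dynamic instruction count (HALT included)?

r3=11
r2=9
r3=11^16=27
r3=27+19=46
r2=9-1=8
CMP r2, #5  (cmp 8,5)
BNE L0: taken
r3=46^16=62
r3=62+19=81
r2=8-1=7
CMP r2, #5  (cmp 7,5)
BNE L0: taken
r3=81^16=65
r3=65+19=84
r2=7-1=6
CMP r2, #5  (cmp 6,5)
BNE L0: taken
r3=84^16=68
r3=68+19=87
r2=6-1=5
CMP r2, #5  (cmp 5,5)
BNE L0: not taken
r3=87+3=90
halt.
Total executed instructions: 24.

24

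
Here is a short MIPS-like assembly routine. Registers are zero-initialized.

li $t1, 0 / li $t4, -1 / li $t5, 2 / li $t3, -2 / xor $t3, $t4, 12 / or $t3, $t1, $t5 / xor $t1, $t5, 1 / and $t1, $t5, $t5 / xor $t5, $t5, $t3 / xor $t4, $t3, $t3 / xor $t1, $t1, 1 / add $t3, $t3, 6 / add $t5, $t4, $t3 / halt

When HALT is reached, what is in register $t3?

8

$t1=0
$t4=-1
$t5=2
$t3=-2
$t3=(-1)^12=-13
$t3=0|2=2
$t1=2^1=3
$t1=2&2=2
$t5=2^2=0
$t4=2^2=0
$t1=2^1=3
$t3=2+6=8
$t5=0+8=8
halt.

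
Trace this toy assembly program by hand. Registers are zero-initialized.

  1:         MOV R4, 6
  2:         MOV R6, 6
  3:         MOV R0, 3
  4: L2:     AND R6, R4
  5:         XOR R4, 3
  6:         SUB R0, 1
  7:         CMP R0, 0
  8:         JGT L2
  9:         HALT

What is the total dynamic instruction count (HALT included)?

19

after MOV R4, 6: R4=6
after MOV R6, 6: R6=6
after MOV R0, 3: R0=3
after AND R6, R4: R6=6&6=6
after XOR R4, 3: R4=6^3=5
after SUB R0, 1: R0=3-1=2
CMP R0, 0  (cmp 2,0)
JGT L2: taken
after AND R6, R4: R6=6&5=4
after XOR R4, 3: R4=5^3=6
after SUB R0, 1: R0=2-1=1
CMP R0, 0  (cmp 1,0)
JGT L2: taken
after AND R6, R4: R6=4&6=4
after XOR R4, 3: R4=6^3=5
after SUB R0, 1: R0=1-1=0
CMP R0, 0  (cmp 0,0)
JGT L2: not taken
halt.
Total executed instructions: 19.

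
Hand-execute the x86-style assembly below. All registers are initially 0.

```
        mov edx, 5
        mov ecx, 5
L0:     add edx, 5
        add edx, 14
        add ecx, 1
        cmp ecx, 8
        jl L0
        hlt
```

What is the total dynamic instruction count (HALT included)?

edx=5
ecx=5
edx=5+5=10
edx=10+14=24
ecx=5+1=6
cmp ecx, 8  (cmp 6,8)
jl L0: taken
edx=24+5=29
edx=29+14=43
ecx=6+1=7
cmp ecx, 8  (cmp 7,8)
jl L0: taken
edx=43+5=48
edx=48+14=62
ecx=7+1=8
cmp ecx, 8  (cmp 8,8)
jl L0: not taken
halt.
Total executed instructions: 18.

18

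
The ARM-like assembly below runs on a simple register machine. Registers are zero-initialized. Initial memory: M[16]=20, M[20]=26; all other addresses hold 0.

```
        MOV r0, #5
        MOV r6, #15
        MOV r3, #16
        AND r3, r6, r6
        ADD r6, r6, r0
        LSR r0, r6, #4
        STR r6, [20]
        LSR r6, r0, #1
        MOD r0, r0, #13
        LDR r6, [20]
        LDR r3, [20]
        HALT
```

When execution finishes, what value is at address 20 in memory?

20

MOV r0, #5 → r0=5
MOV r6, #15 → r6=15
MOV r3, #16 → r3=16
AND r3, r6, r6 → r3=15&15=15
ADD r6, r6, r0 → r6=15+5=20
LSR r0, r6, #4 → r0=20>>4=1
STR r6, [20] → M[20]=20
LSR r6, r0, #1 → r6=1>>1=0
MOD r0, r0, #13 → r0=1%13=1
LDR r6, [20] → r6=M[20]=20
LDR r3, [20] → r3=M[20]=20
halt.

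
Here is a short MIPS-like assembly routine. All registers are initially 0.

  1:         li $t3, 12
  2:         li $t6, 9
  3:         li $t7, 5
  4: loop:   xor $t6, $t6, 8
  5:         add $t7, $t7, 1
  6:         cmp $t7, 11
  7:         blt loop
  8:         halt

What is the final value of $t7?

li $t3, 12 → $t3=12
li $t6, 9 → $t6=9
li $t7, 5 → $t7=5
xor $t6, $t6, 8 → $t6=9^8=1
add $t7, $t7, 1 → $t7=5+1=6
cmp $t7, 11  (cmp 6,11)
blt loop: taken
xor $t6, $t6, 8 → $t6=1^8=9
add $t7, $t7, 1 → $t7=6+1=7
cmp $t7, 11  (cmp 7,11)
blt loop: taken
xor $t6, $t6, 8 → $t6=9^8=1
add $t7, $t7, 1 → $t7=7+1=8
cmp $t7, 11  (cmp 8,11)
blt loop: taken
xor $t6, $t6, 8 → $t6=1^8=9
add $t7, $t7, 1 → $t7=8+1=9
cmp $t7, 11  (cmp 9,11)
blt loop: taken
xor $t6, $t6, 8 → $t6=9^8=1
add $t7, $t7, 1 → $t7=9+1=10
cmp $t7, 11  (cmp 10,11)
blt loop: taken
xor $t6, $t6, 8 → $t6=1^8=9
add $t7, $t7, 1 → $t7=10+1=11
cmp $t7, 11  (cmp 11,11)
blt loop: not taken
halt.

11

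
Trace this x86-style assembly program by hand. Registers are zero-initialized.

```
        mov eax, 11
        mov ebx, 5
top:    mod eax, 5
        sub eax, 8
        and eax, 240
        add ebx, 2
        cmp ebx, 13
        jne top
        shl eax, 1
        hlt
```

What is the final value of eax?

mov eax, 11 → eax=11
mov ebx, 5 → ebx=5
mod eax, 5 → eax=11%5=1
sub eax, 8 → eax=1-8=-7
and eax, 240 → eax=(-7)&240=240
add ebx, 2 → ebx=5+2=7
cmp ebx, 13  (cmp 7,13)
jne top: taken
mod eax, 5 → eax=240%5=0
sub eax, 8 → eax=0-8=-8
and eax, 240 → eax=(-8)&240=240
add ebx, 2 → ebx=7+2=9
cmp ebx, 13  (cmp 9,13)
jne top: taken
mod eax, 5 → eax=240%5=0
sub eax, 8 → eax=0-8=-8
and eax, 240 → eax=(-8)&240=240
add ebx, 2 → ebx=9+2=11
cmp ebx, 13  (cmp 11,13)
jne top: taken
mod eax, 5 → eax=240%5=0
sub eax, 8 → eax=0-8=-8
and eax, 240 → eax=(-8)&240=240
add ebx, 2 → ebx=11+2=13
cmp ebx, 13  (cmp 13,13)
jne top: not taken
shl eax, 1 → eax=240<<1=480
halt.

480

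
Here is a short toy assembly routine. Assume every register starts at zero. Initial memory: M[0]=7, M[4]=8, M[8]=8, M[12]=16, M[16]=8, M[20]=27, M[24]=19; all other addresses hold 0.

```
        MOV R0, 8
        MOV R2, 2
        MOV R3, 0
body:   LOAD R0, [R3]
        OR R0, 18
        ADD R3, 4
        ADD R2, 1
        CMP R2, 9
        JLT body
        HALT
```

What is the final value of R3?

28

R0=8
R2=2
R3=0
R0=M[0]=7
R0=7|18=23
R3=0+4=4
R2=2+1=3
CMP R2, 9  (cmp 3,9)
JLT body: taken
R0=M[4]=8
R0=8|18=26
R3=4+4=8
R2=3+1=4
CMP R2, 9  (cmp 4,9)
JLT body: taken
R0=M[8]=8
R0=8|18=26
R3=8+4=12
R2=4+1=5
CMP R2, 9  (cmp 5,9)
JLT body: taken
R0=M[12]=16
R0=16|18=18
R3=12+4=16
R2=5+1=6
CMP R2, 9  (cmp 6,9)
JLT body: taken
R0=M[16]=8
R0=8|18=26
R3=16+4=20
R2=6+1=7
CMP R2, 9  (cmp 7,9)
JLT body: taken
R0=M[20]=27
R0=27|18=27
R3=20+4=24
R2=7+1=8
CMP R2, 9  (cmp 8,9)
JLT body: taken
R0=M[24]=19
R0=19|18=19
R3=24+4=28
R2=8+1=9
CMP R2, 9  (cmp 9,9)
JLT body: not taken
halt.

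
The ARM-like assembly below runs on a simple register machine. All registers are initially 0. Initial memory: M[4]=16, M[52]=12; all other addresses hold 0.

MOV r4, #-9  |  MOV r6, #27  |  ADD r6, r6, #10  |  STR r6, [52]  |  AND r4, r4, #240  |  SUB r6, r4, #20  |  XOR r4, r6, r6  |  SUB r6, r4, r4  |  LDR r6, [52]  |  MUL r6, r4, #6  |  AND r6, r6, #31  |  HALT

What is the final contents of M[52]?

37

after MOV r4, #-9: r4=-9
after MOV r6, #27: r6=27
after ADD r6, r6, #10: r6=27+10=37
STR r6, [52] → M[52]=37
after AND r4, r4, #240: r4=(-9)&240=240
after SUB r6, r4, #20: r6=240-20=220
after XOR r4, r6, r6: r4=220^220=0
after SUB r6, r4, r4: r6=0-0=0
after LDR r6, [52]: r6=M[52]=37
after MUL r6, r4, #6: r6=0*6=0
after AND r6, r6, #31: r6=0&31=0
halt.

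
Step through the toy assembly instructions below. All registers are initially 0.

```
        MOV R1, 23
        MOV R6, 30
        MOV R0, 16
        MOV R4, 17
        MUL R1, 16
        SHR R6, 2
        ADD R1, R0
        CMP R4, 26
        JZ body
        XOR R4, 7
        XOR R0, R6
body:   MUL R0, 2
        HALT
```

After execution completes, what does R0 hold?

MOV R1, 23 → R1=23
MOV R6, 30 → R6=30
MOV R0, 16 → R0=16
MOV R4, 17 → R4=17
MUL R1, 16 → R1=23*16=368
SHR R6, 2 → R6=30>>2=7
ADD R1, R0 → R1=368+16=384
CMP R4, 26  (cmp 17,26)
JZ body: not taken
XOR R4, 7 → R4=17^7=22
XOR R0, R6 → R0=16^7=23
MUL R0, 2 → R0=23*2=46
halt.

46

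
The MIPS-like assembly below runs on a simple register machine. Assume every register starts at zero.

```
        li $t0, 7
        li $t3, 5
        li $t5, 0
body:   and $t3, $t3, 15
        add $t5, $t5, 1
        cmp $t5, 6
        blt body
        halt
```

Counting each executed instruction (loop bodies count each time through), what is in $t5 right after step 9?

li $t0, 7 → $t0=7
li $t3, 5 → $t3=5
li $t5, 0 → $t5=0
and $t3, $t3, 15 → $t3=5&15=5
add $t5, $t5, 1 → $t5=0+1=1
cmp $t5, 6  (cmp 1,6)
blt body: taken
and $t3, $t3, 15 → $t3=5&15=5
add $t5, $t5, 1 → $t5=1+1=2
After step 9: $t5 = 2.

2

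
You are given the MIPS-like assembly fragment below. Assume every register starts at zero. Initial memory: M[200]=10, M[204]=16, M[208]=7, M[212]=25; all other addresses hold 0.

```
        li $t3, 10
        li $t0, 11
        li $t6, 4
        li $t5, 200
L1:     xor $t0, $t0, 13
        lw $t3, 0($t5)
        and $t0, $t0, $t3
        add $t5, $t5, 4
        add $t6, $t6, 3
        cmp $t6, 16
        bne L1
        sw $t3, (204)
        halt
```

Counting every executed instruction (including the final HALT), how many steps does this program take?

34

after li $t3, 10: $t3=10
after li $t0, 11: $t0=11
after li $t6, 4: $t6=4
after li $t5, 200: $t5=200
after xor $t0, $t0, 13: $t0=11^13=6
after lw $t3, 0($t5): $t3=M[200]=10
after and $t0, $t0, $t3: $t0=6&10=2
after add $t5, $t5, 4: $t5=200+4=204
after add $t6, $t6, 3: $t6=4+3=7
cmp $t6, 16  (cmp 7,16)
bne L1: taken
after xor $t0, $t0, 13: $t0=2^13=15
after lw $t3, 0($t5): $t3=M[204]=16
after and $t0, $t0, $t3: $t0=15&16=0
after add $t5, $t5, 4: $t5=204+4=208
after add $t6, $t6, 3: $t6=7+3=10
cmp $t6, 16  (cmp 10,16)
bne L1: taken
after xor $t0, $t0, 13: $t0=0^13=13
after lw $t3, 0($t5): $t3=M[208]=7
after and $t0, $t0, $t3: $t0=13&7=5
after add $t5, $t5, 4: $t5=208+4=212
after add $t6, $t6, 3: $t6=10+3=13
cmp $t6, 16  (cmp 13,16)
bne L1: taken
after xor $t0, $t0, 13: $t0=5^13=8
after lw $t3, 0($t5): $t3=M[212]=25
after and $t0, $t0, $t3: $t0=8&25=8
after add $t5, $t5, 4: $t5=212+4=216
after add $t6, $t6, 3: $t6=13+3=16
cmp $t6, 16  (cmp 16,16)
bne L1: not taken
sw $t3, (204) → M[204]=25
halt.
Total executed instructions: 34.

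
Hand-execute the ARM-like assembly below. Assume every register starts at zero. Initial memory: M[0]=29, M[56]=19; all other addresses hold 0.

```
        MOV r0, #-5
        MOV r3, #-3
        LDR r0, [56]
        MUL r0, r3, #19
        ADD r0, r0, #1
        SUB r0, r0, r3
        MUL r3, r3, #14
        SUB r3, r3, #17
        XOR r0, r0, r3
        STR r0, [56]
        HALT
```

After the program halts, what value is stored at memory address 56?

after MOV r0, #-5: r0=-5
after MOV r3, #-3: r3=-3
after LDR r0, [56]: r0=M[56]=19
after MUL r0, r3, #19: r0=(-3)*19=-57
after ADD r0, r0, #1: r0=(-57)+1=-56
after SUB r0, r0, r3: r0=(-56)-(-3)=-53
after MUL r3, r3, #14: r3=(-3)*14=-42
after SUB r3, r3, #17: r3=(-42)-17=-59
after XOR r0, r0, r3: r0=(-53)^(-59)=14
STR r0, [56] → M[56]=14
halt.

14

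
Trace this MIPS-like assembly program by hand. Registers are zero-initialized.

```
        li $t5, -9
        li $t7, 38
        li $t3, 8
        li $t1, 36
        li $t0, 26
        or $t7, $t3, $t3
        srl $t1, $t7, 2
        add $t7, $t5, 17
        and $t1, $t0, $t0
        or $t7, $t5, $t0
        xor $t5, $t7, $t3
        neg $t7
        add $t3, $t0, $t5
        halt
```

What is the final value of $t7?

1

after li $t5, -9: $t5=-9
after li $t7, 38: $t7=38
after li $t3, 8: $t3=8
after li $t1, 36: $t1=36
after li $t0, 26: $t0=26
after or $t7, $t3, $t3: $t7=8|8=8
after srl $t1, $t7, 2: $t1=8>>2=2
after add $t7, $t5, 17: $t7=(-9)+17=8
after and $t1, $t0, $t0: $t1=26&26=26
after or $t7, $t5, $t0: $t7=(-9)|26=-1
after xor $t5, $t7, $t3: $t5=(-1)^8=-9
after neg $t7: $t7=-(-1)=1
after add $t3, $t0, $t5: $t3=26+(-9)=17
halt.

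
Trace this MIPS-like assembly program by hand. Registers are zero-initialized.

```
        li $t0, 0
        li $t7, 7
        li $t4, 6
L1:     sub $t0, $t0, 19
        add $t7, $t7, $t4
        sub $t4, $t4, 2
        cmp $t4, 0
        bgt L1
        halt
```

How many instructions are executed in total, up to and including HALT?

19

$t0=0
$t7=7
$t4=6
$t0=0-19=-19
$t7=7+6=13
$t4=6-2=4
cmp $t4, 0  (cmp 4,0)
bgt L1: taken
$t0=(-19)-19=-38
$t7=13+4=17
$t4=4-2=2
cmp $t4, 0  (cmp 2,0)
bgt L1: taken
$t0=(-38)-19=-57
$t7=17+2=19
$t4=2-2=0
cmp $t4, 0  (cmp 0,0)
bgt L1: not taken
halt.
Total executed instructions: 19.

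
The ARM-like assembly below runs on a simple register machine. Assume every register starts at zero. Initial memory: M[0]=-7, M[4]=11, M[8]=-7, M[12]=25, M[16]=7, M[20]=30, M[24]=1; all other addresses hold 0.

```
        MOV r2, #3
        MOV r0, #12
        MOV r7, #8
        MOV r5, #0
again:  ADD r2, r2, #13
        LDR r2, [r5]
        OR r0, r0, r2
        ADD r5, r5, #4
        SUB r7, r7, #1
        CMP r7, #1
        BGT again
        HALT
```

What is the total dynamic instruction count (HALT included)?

54

after MOV r2, #3: r2=3
after MOV r0, #12: r0=12
after MOV r7, #8: r7=8
after MOV r5, #0: r5=0
after ADD r2, r2, #13: r2=3+13=16
after LDR r2, [r5]: r2=M[0]=-7
after OR r0, r0, r2: r0=12|(-7)=-3
after ADD r5, r5, #4: r5=0+4=4
after SUB r7, r7, #1: r7=8-1=7
CMP r7, #1  (cmp 7,1)
BGT again: taken
after ADD r2, r2, #13: r2=(-7)+13=6
after LDR r2, [r5]: r2=M[4]=11
after OR r0, r0, r2: r0=(-3)|11=-1
after ADD r5, r5, #4: r5=4+4=8
after SUB r7, r7, #1: r7=7-1=6
CMP r7, #1  (cmp 6,1)
BGT again: taken
after ADD r2, r2, #13: r2=11+13=24
after LDR r2, [r5]: r2=M[8]=-7
after OR r0, r0, r2: r0=(-1)|(-7)=-1
after ADD r5, r5, #4: r5=8+4=12
after SUB r7, r7, #1: r7=6-1=5
CMP r7, #1  (cmp 5,1)
BGT again: taken
after ADD r2, r2, #13: r2=(-7)+13=6
after LDR r2, [r5]: r2=M[12]=25
after OR r0, r0, r2: r0=(-1)|25=-1
after ADD r5, r5, #4: r5=12+4=16
after SUB r7, r7, #1: r7=5-1=4
CMP r7, #1  (cmp 4,1)
BGT again: taken
after ADD r2, r2, #13: r2=25+13=38
after LDR r2, [r5]: r2=M[16]=7
after OR r0, r0, r2: r0=(-1)|7=-1
after ADD r5, r5, #4: r5=16+4=20
after SUB r7, r7, #1: r7=4-1=3
CMP r7, #1  (cmp 3,1)
BGT again: taken
after ADD r2, r2, #13: r2=7+13=20
after LDR r2, [r5]: r2=M[20]=30
after OR r0, r0, r2: r0=(-1)|30=-1
after ADD r5, r5, #4: r5=20+4=24
after SUB r7, r7, #1: r7=3-1=2
CMP r7, #1  (cmp 2,1)
BGT again: taken
after ADD r2, r2, #13: r2=30+13=43
after LDR r2, [r5]: r2=M[24]=1
after OR r0, r0, r2: r0=(-1)|1=-1
after ADD r5, r5, #4: r5=24+4=28
after SUB r7, r7, #1: r7=2-1=1
CMP r7, #1  (cmp 1,1)
BGT again: not taken
halt.
Total executed instructions: 54.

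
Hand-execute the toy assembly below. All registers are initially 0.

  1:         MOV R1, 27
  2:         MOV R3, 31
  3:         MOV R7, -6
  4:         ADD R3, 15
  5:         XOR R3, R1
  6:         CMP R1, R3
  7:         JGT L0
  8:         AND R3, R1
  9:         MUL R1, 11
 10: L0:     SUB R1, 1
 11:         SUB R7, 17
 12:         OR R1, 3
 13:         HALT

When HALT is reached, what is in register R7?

after MOV R1, 27: R1=27
after MOV R3, 31: R3=31
after MOV R7, -6: R7=-6
after ADD R3, 15: R3=31+15=46
after XOR R3, R1: R3=46^27=53
CMP R1, R3  (cmp 27,53)
JGT L0: not taken
after AND R3, R1: R3=53&27=17
after MUL R1, 11: R1=27*11=297
after SUB R1, 1: R1=297-1=296
after SUB R7, 17: R7=(-6)-17=-23
after OR R1, 3: R1=296|3=299
halt.

-23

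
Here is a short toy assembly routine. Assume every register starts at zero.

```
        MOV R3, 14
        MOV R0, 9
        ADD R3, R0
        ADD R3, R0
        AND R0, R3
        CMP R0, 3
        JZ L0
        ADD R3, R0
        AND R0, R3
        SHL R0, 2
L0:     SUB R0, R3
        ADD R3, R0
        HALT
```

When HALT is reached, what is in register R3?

after MOV R3, 14: R3=14
after MOV R0, 9: R0=9
after ADD R3, R0: R3=14+9=23
after ADD R3, R0: R3=23+9=32
after AND R0, R3: R0=9&32=0
CMP R0, 3  (cmp 0,3)
JZ L0: not taken
after ADD R3, R0: R3=32+0=32
after AND R0, R3: R0=0&32=0
after SHL R0, 2: R0=0<<2=0
after SUB R0, R3: R0=0-32=-32
after ADD R3, R0: R3=32+(-32)=0
halt.

0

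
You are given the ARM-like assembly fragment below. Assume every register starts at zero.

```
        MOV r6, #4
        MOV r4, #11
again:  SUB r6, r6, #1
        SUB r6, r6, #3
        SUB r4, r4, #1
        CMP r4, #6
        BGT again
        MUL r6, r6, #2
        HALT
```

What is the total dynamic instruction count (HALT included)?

r6=4
r4=11
r6=4-1=3
r6=3-3=0
r4=11-1=10
CMP r4, #6  (cmp 10,6)
BGT again: taken
r6=0-1=-1
r6=(-1)-3=-4
r4=10-1=9
CMP r4, #6  (cmp 9,6)
BGT again: taken
r6=(-4)-1=-5
r6=(-5)-3=-8
r4=9-1=8
CMP r4, #6  (cmp 8,6)
BGT again: taken
r6=(-8)-1=-9
r6=(-9)-3=-12
r4=8-1=7
CMP r4, #6  (cmp 7,6)
BGT again: taken
r6=(-12)-1=-13
r6=(-13)-3=-16
r4=7-1=6
CMP r4, #6  (cmp 6,6)
BGT again: not taken
r6=(-16)*2=-32
halt.
Total executed instructions: 29.

29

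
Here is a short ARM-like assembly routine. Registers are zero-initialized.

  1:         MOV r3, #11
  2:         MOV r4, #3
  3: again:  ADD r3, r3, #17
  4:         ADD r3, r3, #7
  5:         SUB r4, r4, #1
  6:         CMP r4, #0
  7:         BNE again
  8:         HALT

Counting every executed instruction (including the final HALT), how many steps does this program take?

18

MOV r3, #11 → r3=11
MOV r4, #3 → r4=3
ADD r3, r3, #17 → r3=11+17=28
ADD r3, r3, #7 → r3=28+7=35
SUB r4, r4, #1 → r4=3-1=2
CMP r4, #0  (cmp 2,0)
BNE again: taken
ADD r3, r3, #17 → r3=35+17=52
ADD r3, r3, #7 → r3=52+7=59
SUB r4, r4, #1 → r4=2-1=1
CMP r4, #0  (cmp 1,0)
BNE again: taken
ADD r3, r3, #17 → r3=59+17=76
ADD r3, r3, #7 → r3=76+7=83
SUB r4, r4, #1 → r4=1-1=0
CMP r4, #0  (cmp 0,0)
BNE again: not taken
halt.
Total executed instructions: 18.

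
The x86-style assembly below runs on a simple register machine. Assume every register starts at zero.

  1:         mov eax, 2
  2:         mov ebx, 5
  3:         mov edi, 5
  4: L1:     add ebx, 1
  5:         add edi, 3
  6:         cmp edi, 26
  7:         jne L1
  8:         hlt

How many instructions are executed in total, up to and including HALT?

mov eax, 2 → eax=2
mov ebx, 5 → ebx=5
mov edi, 5 → edi=5
add ebx, 1 → ebx=5+1=6
add edi, 3 → edi=5+3=8
cmp edi, 26  (cmp 8,26)
jne L1: taken
add ebx, 1 → ebx=6+1=7
add edi, 3 → edi=8+3=11
cmp edi, 26  (cmp 11,26)
jne L1: taken
add ebx, 1 → ebx=7+1=8
add edi, 3 → edi=11+3=14
cmp edi, 26  (cmp 14,26)
jne L1: taken
add ebx, 1 → ebx=8+1=9
add edi, 3 → edi=14+3=17
cmp edi, 26  (cmp 17,26)
jne L1: taken
add ebx, 1 → ebx=9+1=10
add edi, 3 → edi=17+3=20
cmp edi, 26  (cmp 20,26)
jne L1: taken
add ebx, 1 → ebx=10+1=11
add edi, 3 → edi=20+3=23
cmp edi, 26  (cmp 23,26)
jne L1: taken
add ebx, 1 → ebx=11+1=12
add edi, 3 → edi=23+3=26
cmp edi, 26  (cmp 26,26)
jne L1: not taken
halt.
Total executed instructions: 32.

32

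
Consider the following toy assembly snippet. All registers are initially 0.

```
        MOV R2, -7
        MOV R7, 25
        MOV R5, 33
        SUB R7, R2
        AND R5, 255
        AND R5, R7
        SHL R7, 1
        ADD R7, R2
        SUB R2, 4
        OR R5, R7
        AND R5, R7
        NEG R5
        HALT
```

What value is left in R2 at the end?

R2=-7
R7=25
R5=33
R7=25-(-7)=32
R5=33&255=33
R5=33&32=32
R7=32<<1=64
R7=64+(-7)=57
R2=(-7)-4=-11
R5=32|57=57
R5=57&57=57
R5=-(57)=-57
halt.

-11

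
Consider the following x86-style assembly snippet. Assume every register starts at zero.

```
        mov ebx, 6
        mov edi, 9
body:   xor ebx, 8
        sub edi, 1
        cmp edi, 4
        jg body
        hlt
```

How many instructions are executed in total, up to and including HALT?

after mov ebx, 6: ebx=6
after mov edi, 9: edi=9
after xor ebx, 8: ebx=6^8=14
after sub edi, 1: edi=9-1=8
cmp edi, 4  (cmp 8,4)
jg body: taken
after xor ebx, 8: ebx=14^8=6
after sub edi, 1: edi=8-1=7
cmp edi, 4  (cmp 7,4)
jg body: taken
after xor ebx, 8: ebx=6^8=14
after sub edi, 1: edi=7-1=6
cmp edi, 4  (cmp 6,4)
jg body: taken
after xor ebx, 8: ebx=14^8=6
after sub edi, 1: edi=6-1=5
cmp edi, 4  (cmp 5,4)
jg body: taken
after xor ebx, 8: ebx=6^8=14
after sub edi, 1: edi=5-1=4
cmp edi, 4  (cmp 4,4)
jg body: not taken
halt.
Total executed instructions: 23.

23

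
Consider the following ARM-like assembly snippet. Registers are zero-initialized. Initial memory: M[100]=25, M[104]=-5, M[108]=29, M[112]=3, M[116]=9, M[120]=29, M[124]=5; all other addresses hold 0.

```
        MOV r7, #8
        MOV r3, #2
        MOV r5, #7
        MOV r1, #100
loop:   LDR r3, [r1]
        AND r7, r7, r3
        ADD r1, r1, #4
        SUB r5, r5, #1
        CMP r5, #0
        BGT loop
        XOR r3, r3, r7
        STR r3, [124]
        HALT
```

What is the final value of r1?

128

MOV r7, #8 → r7=8
MOV r3, #2 → r3=2
MOV r5, #7 → r5=7
MOV r1, #100 → r1=100
LDR r3, [r1] → r3=M[100]=25
AND r7, r7, r3 → r7=8&25=8
ADD r1, r1, #4 → r1=100+4=104
SUB r5, r5, #1 → r5=7-1=6
CMP r5, #0  (cmp 6,0)
BGT loop: taken
LDR r3, [r1] → r3=M[104]=-5
AND r7, r7, r3 → r7=8&(-5)=8
ADD r1, r1, #4 → r1=104+4=108
SUB r5, r5, #1 → r5=6-1=5
CMP r5, #0  (cmp 5,0)
BGT loop: taken
LDR r3, [r1] → r3=M[108]=29
AND r7, r7, r3 → r7=8&29=8
ADD r1, r1, #4 → r1=108+4=112
SUB r5, r5, #1 → r5=5-1=4
CMP r5, #0  (cmp 4,0)
BGT loop: taken
LDR r3, [r1] → r3=M[112]=3
AND r7, r7, r3 → r7=8&3=0
ADD r1, r1, #4 → r1=112+4=116
SUB r5, r5, #1 → r5=4-1=3
CMP r5, #0  (cmp 3,0)
BGT loop: taken
LDR r3, [r1] → r3=M[116]=9
AND r7, r7, r3 → r7=0&9=0
ADD r1, r1, #4 → r1=116+4=120
SUB r5, r5, #1 → r5=3-1=2
CMP r5, #0  (cmp 2,0)
BGT loop: taken
LDR r3, [r1] → r3=M[120]=29
AND r7, r7, r3 → r7=0&29=0
ADD r1, r1, #4 → r1=120+4=124
SUB r5, r5, #1 → r5=2-1=1
CMP r5, #0  (cmp 1,0)
BGT loop: taken
LDR r3, [r1] → r3=M[124]=5
AND r7, r7, r3 → r7=0&5=0
ADD r1, r1, #4 → r1=124+4=128
SUB r5, r5, #1 → r5=1-1=0
CMP r5, #0  (cmp 0,0)
BGT loop: not taken
XOR r3, r3, r7 → r3=5^0=5
STR r3, [124] → M[124]=5
halt.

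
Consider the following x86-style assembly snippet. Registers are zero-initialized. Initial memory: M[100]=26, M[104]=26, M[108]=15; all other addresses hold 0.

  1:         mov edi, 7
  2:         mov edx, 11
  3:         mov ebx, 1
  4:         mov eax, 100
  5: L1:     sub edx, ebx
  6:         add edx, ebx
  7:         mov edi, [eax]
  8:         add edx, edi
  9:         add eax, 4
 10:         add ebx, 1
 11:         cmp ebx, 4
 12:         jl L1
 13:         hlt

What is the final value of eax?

edi=7
edx=11
ebx=1
eax=100
edx=11-1=10
edx=10+1=11
edi=M[100]=26
edx=11+26=37
eax=100+4=104
ebx=1+1=2
cmp ebx, 4  (cmp 2,4)
jl L1: taken
edx=37-2=35
edx=35+2=37
edi=M[104]=26
edx=37+26=63
eax=104+4=108
ebx=2+1=3
cmp ebx, 4  (cmp 3,4)
jl L1: taken
edx=63-3=60
edx=60+3=63
edi=M[108]=15
edx=63+15=78
eax=108+4=112
ebx=3+1=4
cmp ebx, 4  (cmp 4,4)
jl L1: not taken
halt.

112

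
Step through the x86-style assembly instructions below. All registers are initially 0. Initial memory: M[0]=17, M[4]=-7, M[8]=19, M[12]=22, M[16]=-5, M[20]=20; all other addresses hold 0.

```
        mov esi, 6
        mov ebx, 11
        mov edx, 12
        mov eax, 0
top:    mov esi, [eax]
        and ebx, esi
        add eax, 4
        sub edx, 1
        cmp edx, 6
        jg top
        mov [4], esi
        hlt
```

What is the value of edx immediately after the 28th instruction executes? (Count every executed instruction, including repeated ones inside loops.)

esi=6
ebx=11
edx=12
eax=0
esi=M[0]=17
ebx=11&17=1
eax=0+4=4
edx=12-1=11
cmp edx, 6  (cmp 11,6)
jg top: taken
esi=M[4]=-7
ebx=1&(-7)=1
eax=4+4=8
edx=11-1=10
cmp edx, 6  (cmp 10,6)
jg top: taken
esi=M[8]=19
ebx=1&19=1
eax=8+4=12
edx=10-1=9
cmp edx, 6  (cmp 9,6)
jg top: taken
esi=M[12]=22
ebx=1&22=0
eax=12+4=16
edx=9-1=8
cmp edx, 6  (cmp 8,6)
jg top: taken
After step 28: edx = 8.

8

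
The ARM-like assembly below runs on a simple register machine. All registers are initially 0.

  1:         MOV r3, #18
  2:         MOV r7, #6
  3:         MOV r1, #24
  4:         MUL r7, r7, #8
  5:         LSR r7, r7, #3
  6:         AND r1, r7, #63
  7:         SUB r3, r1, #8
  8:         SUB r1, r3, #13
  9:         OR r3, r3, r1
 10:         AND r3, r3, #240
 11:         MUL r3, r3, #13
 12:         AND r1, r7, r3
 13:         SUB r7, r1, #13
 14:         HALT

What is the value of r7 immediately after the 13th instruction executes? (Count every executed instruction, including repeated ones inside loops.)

-13

r3=18
r7=6
r1=24
r7=6*8=48
r7=48>>3=6
r1=6&63=6
r3=6-8=-2
r1=(-2)-13=-15
r3=(-2)|(-15)=-1
r3=(-1)&240=240
r3=240*13=3120
r1=6&3120=0
r7=0-13=-13
After step 13: r7 = -13.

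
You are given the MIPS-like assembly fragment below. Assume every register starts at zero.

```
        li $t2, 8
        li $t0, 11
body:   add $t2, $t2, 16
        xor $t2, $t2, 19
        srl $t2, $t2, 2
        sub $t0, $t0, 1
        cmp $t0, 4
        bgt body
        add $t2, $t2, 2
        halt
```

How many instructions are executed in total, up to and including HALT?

after li $t2, 8: $t2=8
after li $t0, 11: $t0=11
after add $t2, $t2, 16: $t2=8+16=24
after xor $t2, $t2, 19: $t2=24^19=11
after srl $t2, $t2, 2: $t2=11>>2=2
after sub $t0, $t0, 1: $t0=11-1=10
cmp $t0, 4  (cmp 10,4)
bgt body: taken
after add $t2, $t2, 16: $t2=2+16=18
after xor $t2, $t2, 19: $t2=18^19=1
after srl $t2, $t2, 2: $t2=1>>2=0
after sub $t0, $t0, 1: $t0=10-1=9
cmp $t0, 4  (cmp 9,4)
bgt body: taken
after add $t2, $t2, 16: $t2=0+16=16
after xor $t2, $t2, 19: $t2=16^19=3
after srl $t2, $t2, 2: $t2=3>>2=0
after sub $t0, $t0, 1: $t0=9-1=8
cmp $t0, 4  (cmp 8,4)
bgt body: taken
after add $t2, $t2, 16: $t2=0+16=16
after xor $t2, $t2, 19: $t2=16^19=3
after srl $t2, $t2, 2: $t2=3>>2=0
after sub $t0, $t0, 1: $t0=8-1=7
cmp $t0, 4  (cmp 7,4)
bgt body: taken
after add $t2, $t2, 16: $t2=0+16=16
after xor $t2, $t2, 19: $t2=16^19=3
after srl $t2, $t2, 2: $t2=3>>2=0
after sub $t0, $t0, 1: $t0=7-1=6
cmp $t0, 4  (cmp 6,4)
bgt body: taken
after add $t2, $t2, 16: $t2=0+16=16
after xor $t2, $t2, 19: $t2=16^19=3
after srl $t2, $t2, 2: $t2=3>>2=0
after sub $t0, $t0, 1: $t0=6-1=5
cmp $t0, 4  (cmp 5,4)
bgt body: taken
after add $t2, $t2, 16: $t2=0+16=16
after xor $t2, $t2, 19: $t2=16^19=3
after srl $t2, $t2, 2: $t2=3>>2=0
after sub $t0, $t0, 1: $t0=5-1=4
cmp $t0, 4  (cmp 4,4)
bgt body: not taken
after add $t2, $t2, 2: $t2=0+2=2
halt.
Total executed instructions: 46.

46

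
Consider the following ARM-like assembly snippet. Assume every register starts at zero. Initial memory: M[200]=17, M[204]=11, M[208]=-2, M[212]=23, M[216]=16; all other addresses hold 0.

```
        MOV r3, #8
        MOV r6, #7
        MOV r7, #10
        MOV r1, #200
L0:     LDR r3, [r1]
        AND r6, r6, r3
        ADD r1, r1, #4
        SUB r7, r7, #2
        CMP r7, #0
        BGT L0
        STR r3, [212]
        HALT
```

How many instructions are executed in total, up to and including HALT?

36

MOV r3, #8 → r3=8
MOV r6, #7 → r6=7
MOV r7, #10 → r7=10
MOV r1, #200 → r1=200
LDR r3, [r1] → r3=M[200]=17
AND r6, r6, r3 → r6=7&17=1
ADD r1, r1, #4 → r1=200+4=204
SUB r7, r7, #2 → r7=10-2=8
CMP r7, #0  (cmp 8,0)
BGT L0: taken
LDR r3, [r1] → r3=M[204]=11
AND r6, r6, r3 → r6=1&11=1
ADD r1, r1, #4 → r1=204+4=208
SUB r7, r7, #2 → r7=8-2=6
CMP r7, #0  (cmp 6,0)
BGT L0: taken
LDR r3, [r1] → r3=M[208]=-2
AND r6, r6, r3 → r6=1&(-2)=0
ADD r1, r1, #4 → r1=208+4=212
SUB r7, r7, #2 → r7=6-2=4
CMP r7, #0  (cmp 4,0)
BGT L0: taken
LDR r3, [r1] → r3=M[212]=23
AND r6, r6, r3 → r6=0&23=0
ADD r1, r1, #4 → r1=212+4=216
SUB r7, r7, #2 → r7=4-2=2
CMP r7, #0  (cmp 2,0)
BGT L0: taken
LDR r3, [r1] → r3=M[216]=16
AND r6, r6, r3 → r6=0&16=0
ADD r1, r1, #4 → r1=216+4=220
SUB r7, r7, #2 → r7=2-2=0
CMP r7, #0  (cmp 0,0)
BGT L0: not taken
STR r3, [212] → M[212]=16
halt.
Total executed instructions: 36.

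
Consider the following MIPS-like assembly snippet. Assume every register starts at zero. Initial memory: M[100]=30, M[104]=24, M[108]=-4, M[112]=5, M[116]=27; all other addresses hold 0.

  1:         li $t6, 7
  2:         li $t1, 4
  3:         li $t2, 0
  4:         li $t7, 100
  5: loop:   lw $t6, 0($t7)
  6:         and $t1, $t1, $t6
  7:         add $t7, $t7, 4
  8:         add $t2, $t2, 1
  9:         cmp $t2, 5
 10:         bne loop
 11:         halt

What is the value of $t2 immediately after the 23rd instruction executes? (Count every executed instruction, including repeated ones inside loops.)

li $t6, 7 → $t6=7
li $t1, 4 → $t1=4
li $t2, 0 → $t2=0
li $t7, 100 → $t7=100
lw $t6, 0($t7) → $t6=M[100]=30
and $t1, $t1, $t6 → $t1=4&30=4
add $t7, $t7, 4 → $t7=100+4=104
add $t2, $t2, 1 → $t2=0+1=1
cmp $t2, 5  (cmp 1,5)
bne loop: taken
lw $t6, 0($t7) → $t6=M[104]=24
and $t1, $t1, $t6 → $t1=4&24=0
add $t7, $t7, 4 → $t7=104+4=108
add $t2, $t2, 1 → $t2=1+1=2
cmp $t2, 5  (cmp 2,5)
bne loop: taken
lw $t6, 0($t7) → $t6=M[108]=-4
and $t1, $t1, $t6 → $t1=0&(-4)=0
add $t7, $t7, 4 → $t7=108+4=112
add $t2, $t2, 1 → $t2=2+1=3
cmp $t2, 5  (cmp 3,5)
bne loop: taken
lw $t6, 0($t7) → $t6=M[112]=5
After step 23: $t2 = 3.

3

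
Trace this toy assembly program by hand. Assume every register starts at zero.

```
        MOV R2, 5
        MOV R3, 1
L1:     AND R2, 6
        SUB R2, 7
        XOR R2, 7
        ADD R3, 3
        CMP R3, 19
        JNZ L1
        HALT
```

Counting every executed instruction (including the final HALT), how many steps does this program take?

after MOV R2, 5: R2=5
after MOV R3, 1: R3=1
after AND R2, 6: R2=5&6=4
after SUB R2, 7: R2=4-7=-3
after XOR R2, 7: R2=(-3)^7=-6
after ADD R3, 3: R3=1+3=4
CMP R3, 19  (cmp 4,19)
JNZ L1: taken
after AND R2, 6: R2=(-6)&6=2
after SUB R2, 7: R2=2-7=-5
after XOR R2, 7: R2=(-5)^7=-4
after ADD R3, 3: R3=4+3=7
CMP R3, 19  (cmp 7,19)
JNZ L1: taken
after AND R2, 6: R2=(-4)&6=4
after SUB R2, 7: R2=4-7=-3
after XOR R2, 7: R2=(-3)^7=-6
after ADD R3, 3: R3=7+3=10
CMP R3, 19  (cmp 10,19)
JNZ L1: taken
after AND R2, 6: R2=(-6)&6=2
after SUB R2, 7: R2=2-7=-5
after XOR R2, 7: R2=(-5)^7=-4
after ADD R3, 3: R3=10+3=13
CMP R3, 19  (cmp 13,19)
JNZ L1: taken
after AND R2, 6: R2=(-4)&6=4
after SUB R2, 7: R2=4-7=-3
after XOR R2, 7: R2=(-3)^7=-6
after ADD R3, 3: R3=13+3=16
CMP R3, 19  (cmp 16,19)
JNZ L1: taken
after AND R2, 6: R2=(-6)&6=2
after SUB R2, 7: R2=2-7=-5
after XOR R2, 7: R2=(-5)^7=-4
after ADD R3, 3: R3=16+3=19
CMP R3, 19  (cmp 19,19)
JNZ L1: not taken
halt.
Total executed instructions: 39.

39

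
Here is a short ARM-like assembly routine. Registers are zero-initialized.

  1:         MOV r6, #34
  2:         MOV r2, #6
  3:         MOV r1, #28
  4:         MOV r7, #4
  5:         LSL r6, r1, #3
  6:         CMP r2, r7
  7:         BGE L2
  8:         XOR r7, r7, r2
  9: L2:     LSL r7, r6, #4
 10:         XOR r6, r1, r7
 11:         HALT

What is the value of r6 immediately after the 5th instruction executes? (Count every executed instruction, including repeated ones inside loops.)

224

MOV r6, #34 → r6=34
MOV r2, #6 → r2=6
MOV r1, #28 → r1=28
MOV r7, #4 → r7=4
LSL r6, r1, #3 → r6=28<<3=224
After step 5: r6 = 224.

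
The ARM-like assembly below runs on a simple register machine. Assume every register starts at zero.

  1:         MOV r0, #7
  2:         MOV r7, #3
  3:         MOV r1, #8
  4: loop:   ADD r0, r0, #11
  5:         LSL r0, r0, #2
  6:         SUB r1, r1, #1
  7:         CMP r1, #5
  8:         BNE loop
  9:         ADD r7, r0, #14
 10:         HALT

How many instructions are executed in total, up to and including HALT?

20

r0=7
r7=3
r1=8
r0=7+11=18
r0=18<<2=72
r1=8-1=7
CMP r1, #5  (cmp 7,5)
BNE loop: taken
r0=72+11=83
r0=83<<2=332
r1=7-1=6
CMP r1, #5  (cmp 6,5)
BNE loop: taken
r0=332+11=343
r0=343<<2=1372
r1=6-1=5
CMP r1, #5  (cmp 5,5)
BNE loop: not taken
r7=1372+14=1386
halt.
Total executed instructions: 20.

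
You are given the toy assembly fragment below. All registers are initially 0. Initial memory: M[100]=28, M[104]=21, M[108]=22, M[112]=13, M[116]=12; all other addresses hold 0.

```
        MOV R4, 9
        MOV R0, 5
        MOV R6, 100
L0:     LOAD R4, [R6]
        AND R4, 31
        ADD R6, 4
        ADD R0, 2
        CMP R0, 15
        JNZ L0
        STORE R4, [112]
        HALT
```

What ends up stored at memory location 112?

after MOV R4, 9: R4=9
after MOV R0, 5: R0=5
after MOV R6, 100: R6=100
after LOAD R4, [R6]: R4=M[100]=28
after AND R4, 31: R4=28&31=28
after ADD R6, 4: R6=100+4=104
after ADD R0, 2: R0=5+2=7
CMP R0, 15  (cmp 7,15)
JNZ L0: taken
after LOAD R4, [R6]: R4=M[104]=21
after AND R4, 31: R4=21&31=21
after ADD R6, 4: R6=104+4=108
after ADD R0, 2: R0=7+2=9
CMP R0, 15  (cmp 9,15)
JNZ L0: taken
after LOAD R4, [R6]: R4=M[108]=22
after AND R4, 31: R4=22&31=22
after ADD R6, 4: R6=108+4=112
after ADD R0, 2: R0=9+2=11
CMP R0, 15  (cmp 11,15)
JNZ L0: taken
after LOAD R4, [R6]: R4=M[112]=13
after AND R4, 31: R4=13&31=13
after ADD R6, 4: R6=112+4=116
after ADD R0, 2: R0=11+2=13
CMP R0, 15  (cmp 13,15)
JNZ L0: taken
after LOAD R4, [R6]: R4=M[116]=12
after AND R4, 31: R4=12&31=12
after ADD R6, 4: R6=116+4=120
after ADD R0, 2: R0=13+2=15
CMP R0, 15  (cmp 15,15)
JNZ L0: not taken
STORE R4, [112] → M[112]=12
halt.

12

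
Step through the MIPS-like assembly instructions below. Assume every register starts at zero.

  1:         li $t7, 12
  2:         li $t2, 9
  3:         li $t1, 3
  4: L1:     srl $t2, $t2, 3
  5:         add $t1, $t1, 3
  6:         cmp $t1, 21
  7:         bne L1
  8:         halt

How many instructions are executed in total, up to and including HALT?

28

$t7=12
$t2=9
$t1=3
$t2=9>>3=1
$t1=3+3=6
cmp $t1, 21  (cmp 6,21)
bne L1: taken
$t2=1>>3=0
$t1=6+3=9
cmp $t1, 21  (cmp 9,21)
bne L1: taken
$t2=0>>3=0
$t1=9+3=12
cmp $t1, 21  (cmp 12,21)
bne L1: taken
$t2=0>>3=0
$t1=12+3=15
cmp $t1, 21  (cmp 15,21)
bne L1: taken
$t2=0>>3=0
$t1=15+3=18
cmp $t1, 21  (cmp 18,21)
bne L1: taken
$t2=0>>3=0
$t1=18+3=21
cmp $t1, 21  (cmp 21,21)
bne L1: not taken
halt.
Total executed instructions: 28.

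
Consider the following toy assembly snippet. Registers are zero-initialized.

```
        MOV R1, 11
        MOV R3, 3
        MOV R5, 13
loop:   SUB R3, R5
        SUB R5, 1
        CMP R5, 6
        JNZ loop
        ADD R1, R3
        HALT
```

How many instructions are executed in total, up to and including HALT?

MOV R1, 11 → R1=11
MOV R3, 3 → R3=3
MOV R5, 13 → R5=13
SUB R3, R5 → R3=3-13=-10
SUB R5, 1 → R5=13-1=12
CMP R5, 6  (cmp 12,6)
JNZ loop: taken
SUB R3, R5 → R3=(-10)-12=-22
SUB R5, 1 → R5=12-1=11
CMP R5, 6  (cmp 11,6)
JNZ loop: taken
SUB R3, R5 → R3=(-22)-11=-33
SUB R5, 1 → R5=11-1=10
CMP R5, 6  (cmp 10,6)
JNZ loop: taken
SUB R3, R5 → R3=(-33)-10=-43
SUB R5, 1 → R5=10-1=9
CMP R5, 6  (cmp 9,6)
JNZ loop: taken
SUB R3, R5 → R3=(-43)-9=-52
SUB R5, 1 → R5=9-1=8
CMP R5, 6  (cmp 8,6)
JNZ loop: taken
SUB R3, R5 → R3=(-52)-8=-60
SUB R5, 1 → R5=8-1=7
CMP R5, 6  (cmp 7,6)
JNZ loop: taken
SUB R3, R5 → R3=(-60)-7=-67
SUB R5, 1 → R5=7-1=6
CMP R5, 6  (cmp 6,6)
JNZ loop: not taken
ADD R1, R3 → R1=11+(-67)=-56
halt.
Total executed instructions: 33.

33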